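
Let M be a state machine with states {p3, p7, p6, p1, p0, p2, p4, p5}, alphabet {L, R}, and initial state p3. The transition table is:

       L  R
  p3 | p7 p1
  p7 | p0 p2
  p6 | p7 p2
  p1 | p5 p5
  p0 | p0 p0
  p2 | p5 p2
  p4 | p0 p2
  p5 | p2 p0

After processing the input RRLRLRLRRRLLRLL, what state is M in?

p0

Trace: p3 -R-> p1 -R-> p5 -L-> p2 -R-> p2 -L-> p5 -R-> p0 -L-> p0 -R-> p0 -R-> p0 -R-> p0 -L-> p0 -L-> p0 -R-> p0 -L-> p0 -L-> p0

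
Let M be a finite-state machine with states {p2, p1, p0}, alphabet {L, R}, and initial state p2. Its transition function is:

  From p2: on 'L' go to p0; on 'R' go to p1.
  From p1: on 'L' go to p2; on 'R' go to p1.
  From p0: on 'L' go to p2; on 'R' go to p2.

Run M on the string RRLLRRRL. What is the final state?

p2 → p1 → p1 → p2 → p0 → p2 → p1 → p1 → p2

p2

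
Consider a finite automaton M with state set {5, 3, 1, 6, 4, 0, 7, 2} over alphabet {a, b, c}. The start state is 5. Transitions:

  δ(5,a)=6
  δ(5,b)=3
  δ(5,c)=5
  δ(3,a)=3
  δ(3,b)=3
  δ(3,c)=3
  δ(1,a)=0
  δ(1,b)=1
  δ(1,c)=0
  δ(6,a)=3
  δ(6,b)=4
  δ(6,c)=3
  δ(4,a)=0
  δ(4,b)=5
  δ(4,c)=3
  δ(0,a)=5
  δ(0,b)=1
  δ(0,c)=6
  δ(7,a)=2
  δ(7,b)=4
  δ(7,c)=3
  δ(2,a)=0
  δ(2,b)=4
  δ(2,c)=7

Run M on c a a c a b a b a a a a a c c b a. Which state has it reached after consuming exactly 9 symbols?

start at 5
read 'c': 5 → 5
read 'a': 5 → 6
read 'a': 6 → 3
read 'c': 3 → 3
read 'a': 3 → 3
read 'b': 3 → 3
read 'a': 3 → 3
read 'b': 3 → 3
read 'a': 3 → 3
After 9 symbols: 3.

3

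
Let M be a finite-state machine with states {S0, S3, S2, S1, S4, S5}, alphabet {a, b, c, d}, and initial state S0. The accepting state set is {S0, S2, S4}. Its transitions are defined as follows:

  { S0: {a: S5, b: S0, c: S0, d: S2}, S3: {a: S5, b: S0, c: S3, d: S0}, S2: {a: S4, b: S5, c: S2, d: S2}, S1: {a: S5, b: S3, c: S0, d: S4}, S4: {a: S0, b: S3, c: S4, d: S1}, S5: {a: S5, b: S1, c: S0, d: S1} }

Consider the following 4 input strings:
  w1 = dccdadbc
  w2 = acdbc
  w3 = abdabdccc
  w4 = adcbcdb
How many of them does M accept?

2

w1:
  start at S0
  read 'd': S0 → S2
  read 'c': S2 → S2
  read 'c': S2 → S2
  read 'd': S2 → S2
  read 'a': S2 → S4
  read 'd': S4 → S1
  read 'b': S1 → S3
  read 'c': S3 → S3
  end S3, rejected
w2:
  start at S0
  read 'a': S0 → S5
  read 'c': S5 → S0
  read 'd': S0 → S2
  read 'b': S2 → S5
  read 'c': S5 → S0
  end S0, accepted
w3:
  start at S0
  read 'a': S0 → S5
  read 'b': S5 → S1
  read 'd': S1 → S4
  read 'a': S4 → S0
  read 'b': S0 → S0
  read 'd': S0 → S2
  read 'c': S2 → S2
  read 'c': S2 → S2
  read 'c': S2 → S2
  end S2, accepted
w4:
  start at S0
  read 'a': S0 → S5
  read 'd': S5 → S1
  read 'c': S1 → S0
  read 'b': S0 → S0
  read 'c': S0 → S0
  read 'd': S0 → S2
  read 'b': S2 → S5
  end S5, rejected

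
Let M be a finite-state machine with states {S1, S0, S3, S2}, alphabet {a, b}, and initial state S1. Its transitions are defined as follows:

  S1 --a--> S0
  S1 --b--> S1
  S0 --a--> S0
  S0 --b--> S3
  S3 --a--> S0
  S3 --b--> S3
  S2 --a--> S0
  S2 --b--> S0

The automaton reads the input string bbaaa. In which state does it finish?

S0

S1 → S1 → S1 → S0 → S0 → S0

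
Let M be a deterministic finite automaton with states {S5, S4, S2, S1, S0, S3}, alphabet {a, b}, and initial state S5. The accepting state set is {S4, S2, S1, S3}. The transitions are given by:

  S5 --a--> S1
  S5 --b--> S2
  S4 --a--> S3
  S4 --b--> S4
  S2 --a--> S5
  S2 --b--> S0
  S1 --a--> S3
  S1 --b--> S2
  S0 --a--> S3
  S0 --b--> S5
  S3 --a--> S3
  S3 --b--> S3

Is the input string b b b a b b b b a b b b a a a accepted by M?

Yes

S5 → S2 → S0 → S5 → S1 → S2 → S0 → S5 → S2 → S5 → S2 → S0 → S5 → S1 → S3 → S3
End state S3 is accepting.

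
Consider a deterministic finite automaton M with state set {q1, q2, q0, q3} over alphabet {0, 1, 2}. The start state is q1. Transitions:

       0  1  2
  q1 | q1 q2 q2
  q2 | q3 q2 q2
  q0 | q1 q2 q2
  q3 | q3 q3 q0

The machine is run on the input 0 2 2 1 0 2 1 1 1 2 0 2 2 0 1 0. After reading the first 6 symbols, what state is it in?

Trace: q1 -0-> q1 -2-> q2 -2-> q2 -1-> q2 -0-> q3 -2-> q0
After 6 symbols: q0.

q0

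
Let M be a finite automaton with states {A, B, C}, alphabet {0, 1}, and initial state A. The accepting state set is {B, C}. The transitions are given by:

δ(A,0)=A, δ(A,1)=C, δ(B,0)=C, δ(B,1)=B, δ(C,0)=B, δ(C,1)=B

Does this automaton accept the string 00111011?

Yes

Trace: A -0-> A -0-> A -1-> C -1-> B -1-> B -0-> C -1-> B -1-> B
End state B is accepting.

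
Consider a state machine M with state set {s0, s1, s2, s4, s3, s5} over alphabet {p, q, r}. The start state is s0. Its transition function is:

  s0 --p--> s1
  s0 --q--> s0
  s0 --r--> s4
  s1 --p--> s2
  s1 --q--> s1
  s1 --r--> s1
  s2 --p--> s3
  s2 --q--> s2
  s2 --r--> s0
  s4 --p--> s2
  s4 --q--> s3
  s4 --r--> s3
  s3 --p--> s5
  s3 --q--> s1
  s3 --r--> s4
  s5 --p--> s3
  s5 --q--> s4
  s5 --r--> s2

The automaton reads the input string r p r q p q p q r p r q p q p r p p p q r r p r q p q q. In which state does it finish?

start at s0
read 'r': s0 → s4
read 'p': s4 → s2
read 'r': s2 → s0
read 'q': s0 → s0
read 'p': s0 → s1
read 'q': s1 → s1
read 'p': s1 → s2
read 'q': s2 → s2
read 'r': s2 → s0
read 'p': s0 → s1
read 'r': s1 → s1
read 'q': s1 → s1
read 'p': s1 → s2
read 'q': s2 → s2
read 'p': s2 → s3
read 'r': s3 → s4
read 'p': s4 → s2
read 'p': s2 → s3
read 'p': s3 → s5
read 'q': s5 → s4
read 'r': s4 → s3
read 'r': s3 → s4
read 'p': s4 → s2
read 'r': s2 → s0
read 'q': s0 → s0
read 'p': s0 → s1
read 'q': s1 → s1
read 'q': s1 → s1

s1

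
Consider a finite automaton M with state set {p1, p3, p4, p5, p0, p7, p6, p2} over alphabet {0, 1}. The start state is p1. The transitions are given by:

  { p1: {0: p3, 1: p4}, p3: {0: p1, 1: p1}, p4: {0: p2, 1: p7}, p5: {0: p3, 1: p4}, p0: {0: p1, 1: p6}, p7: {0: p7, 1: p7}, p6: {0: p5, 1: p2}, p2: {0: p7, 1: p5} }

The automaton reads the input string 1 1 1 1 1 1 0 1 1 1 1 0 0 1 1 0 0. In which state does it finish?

p1 → p4 → p7 → p7 → p7 → p7 → p7 → p7 → p7 → p7 → p7 → p7 → p7 → p7 → p7 → p7 → p7 → p7

p7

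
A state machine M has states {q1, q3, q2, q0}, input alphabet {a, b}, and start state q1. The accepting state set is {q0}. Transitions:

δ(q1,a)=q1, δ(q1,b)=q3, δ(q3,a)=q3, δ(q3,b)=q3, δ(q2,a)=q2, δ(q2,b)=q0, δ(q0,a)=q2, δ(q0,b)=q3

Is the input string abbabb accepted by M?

No

start at q1
read 'a': q1 → q1
read 'b': q1 → q3
read 'b': q3 → q3
read 'a': q3 → q3
read 'b': q3 → q3
read 'b': q3 → q3
End state q3 is not accepting.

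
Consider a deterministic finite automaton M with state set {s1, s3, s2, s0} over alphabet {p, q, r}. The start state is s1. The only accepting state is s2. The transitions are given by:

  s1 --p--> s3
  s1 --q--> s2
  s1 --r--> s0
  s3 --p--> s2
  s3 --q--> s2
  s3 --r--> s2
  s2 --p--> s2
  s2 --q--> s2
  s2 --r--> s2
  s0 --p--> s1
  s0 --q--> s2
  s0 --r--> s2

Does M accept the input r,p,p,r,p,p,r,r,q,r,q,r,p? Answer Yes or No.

Trace: s1 -r-> s0 -p-> s1 -p-> s3 -r-> s2 -p-> s2 -p-> s2 -r-> s2 -r-> s2 -q-> s2 -r-> s2 -q-> s2 -r-> s2 -p-> s2
End state s2 is accepting.

Yes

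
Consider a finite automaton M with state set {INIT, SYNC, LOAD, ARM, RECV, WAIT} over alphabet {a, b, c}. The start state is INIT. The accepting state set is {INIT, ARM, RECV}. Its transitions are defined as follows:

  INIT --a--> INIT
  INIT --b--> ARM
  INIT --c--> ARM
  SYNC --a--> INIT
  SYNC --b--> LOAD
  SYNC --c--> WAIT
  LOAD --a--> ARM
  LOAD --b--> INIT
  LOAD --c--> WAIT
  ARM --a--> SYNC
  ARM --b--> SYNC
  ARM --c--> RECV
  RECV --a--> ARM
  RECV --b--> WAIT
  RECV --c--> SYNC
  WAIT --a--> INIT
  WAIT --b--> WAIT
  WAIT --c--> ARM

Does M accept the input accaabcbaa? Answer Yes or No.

INIT → INIT → ARM → RECV → ARM → SYNC → LOAD → WAIT → WAIT → INIT → INIT
End state INIT is accepting.

Yes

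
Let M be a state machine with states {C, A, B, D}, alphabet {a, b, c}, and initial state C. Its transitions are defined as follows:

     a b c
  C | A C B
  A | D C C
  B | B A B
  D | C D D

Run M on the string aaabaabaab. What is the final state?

Trace: C -a-> A -a-> D -a-> C -b-> C -a-> A -a-> D -b-> D -a-> C -a-> A -b-> C

C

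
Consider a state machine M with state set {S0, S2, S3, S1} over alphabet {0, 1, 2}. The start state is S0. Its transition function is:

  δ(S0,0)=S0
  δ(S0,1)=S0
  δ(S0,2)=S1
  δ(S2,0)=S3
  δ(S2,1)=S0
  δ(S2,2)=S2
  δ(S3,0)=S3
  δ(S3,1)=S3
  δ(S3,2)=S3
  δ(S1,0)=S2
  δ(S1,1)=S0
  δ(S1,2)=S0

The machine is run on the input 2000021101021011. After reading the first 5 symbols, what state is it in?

S3

S0 → S1 → S2 → S3 → S3 → S3
After 5 symbols: S3.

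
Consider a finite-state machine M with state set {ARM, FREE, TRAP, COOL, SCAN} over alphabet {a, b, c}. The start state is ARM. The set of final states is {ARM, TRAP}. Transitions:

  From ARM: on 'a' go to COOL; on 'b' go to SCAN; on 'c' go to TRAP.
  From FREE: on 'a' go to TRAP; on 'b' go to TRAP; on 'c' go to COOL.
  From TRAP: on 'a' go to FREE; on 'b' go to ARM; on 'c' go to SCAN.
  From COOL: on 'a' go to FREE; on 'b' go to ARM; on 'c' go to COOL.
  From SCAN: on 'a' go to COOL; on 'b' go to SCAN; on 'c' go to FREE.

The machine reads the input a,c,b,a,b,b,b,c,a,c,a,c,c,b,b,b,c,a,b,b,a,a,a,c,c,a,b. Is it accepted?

start at ARM
read 'a': ARM → COOL
read 'c': COOL → COOL
read 'b': COOL → ARM
read 'a': ARM → COOL
read 'b': COOL → ARM
read 'b': ARM → SCAN
read 'b': SCAN → SCAN
read 'c': SCAN → FREE
read 'a': FREE → TRAP
read 'c': TRAP → SCAN
read 'a': SCAN → COOL
read 'c': COOL → COOL
read 'c': COOL → COOL
read 'b': COOL → ARM
read 'b': ARM → SCAN
read 'b': SCAN → SCAN
read 'c': SCAN → FREE
read 'a': FREE → TRAP
read 'b': TRAP → ARM
read 'b': ARM → SCAN
read 'a': SCAN → COOL
read 'a': COOL → FREE
read 'a': FREE → TRAP
read 'c': TRAP → SCAN
read 'c': SCAN → FREE
read 'a': FREE → TRAP
read 'b': TRAP → ARM
End state ARM is accepting.

Yes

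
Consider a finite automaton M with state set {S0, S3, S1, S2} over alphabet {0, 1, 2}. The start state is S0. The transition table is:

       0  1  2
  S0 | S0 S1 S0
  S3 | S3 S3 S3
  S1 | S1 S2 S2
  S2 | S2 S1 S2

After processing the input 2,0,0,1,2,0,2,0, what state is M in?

Trace: S0 -2-> S0 -0-> S0 -0-> S0 -1-> S1 -2-> S2 -0-> S2 -2-> S2 -0-> S2

S2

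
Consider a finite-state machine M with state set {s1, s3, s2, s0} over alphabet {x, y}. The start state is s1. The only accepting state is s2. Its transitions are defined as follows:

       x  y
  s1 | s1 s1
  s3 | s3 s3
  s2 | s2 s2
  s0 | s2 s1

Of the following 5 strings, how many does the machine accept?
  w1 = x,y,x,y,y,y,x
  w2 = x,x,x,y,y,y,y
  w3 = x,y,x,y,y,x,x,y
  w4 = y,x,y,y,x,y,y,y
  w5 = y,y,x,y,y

w1:
  start at s1
  read 'x': s1 → s1
  read 'y': s1 → s1
  read 'x': s1 → s1
  read 'y': s1 → s1
  read 'y': s1 → s1
  read 'y': s1 → s1
  read 'x': s1 → s1
  end s1, rejected
w2:
  start at s1
  read 'x': s1 → s1
  read 'x': s1 → s1
  read 'x': s1 → s1
  read 'y': s1 → s1
  read 'y': s1 → s1
  read 'y': s1 → s1
  read 'y': s1 → s1
  end s1, rejected
w3:
  start at s1
  read 'x': s1 → s1
  read 'y': s1 → s1
  read 'x': s1 → s1
  read 'y': s1 → s1
  read 'y': s1 → s1
  read 'x': s1 → s1
  read 'x': s1 → s1
  read 'y': s1 → s1
  end s1, rejected
w4:
  start at s1
  read 'y': s1 → s1
  read 'x': s1 → s1
  read 'y': s1 → s1
  read 'y': s1 → s1
  read 'x': s1 → s1
  read 'y': s1 → s1
  read 'y': s1 → s1
  read 'y': s1 → s1
  end s1, rejected
w5:
  start at s1
  read 'y': s1 → s1
  read 'y': s1 → s1
  read 'x': s1 → s1
  read 'y': s1 → s1
  read 'y': s1 → s1
  end s1, rejected

0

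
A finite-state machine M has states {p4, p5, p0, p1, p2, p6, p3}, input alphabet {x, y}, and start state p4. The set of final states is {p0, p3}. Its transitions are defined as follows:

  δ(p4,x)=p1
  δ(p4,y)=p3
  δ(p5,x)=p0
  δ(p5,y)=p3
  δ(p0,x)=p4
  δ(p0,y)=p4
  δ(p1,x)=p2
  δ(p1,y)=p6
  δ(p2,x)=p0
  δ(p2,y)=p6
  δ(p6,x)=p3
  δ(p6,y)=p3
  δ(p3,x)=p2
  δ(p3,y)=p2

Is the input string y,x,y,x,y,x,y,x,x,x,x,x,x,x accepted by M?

start at p4
read 'y': p4 → p3
read 'x': p3 → p2
read 'y': p2 → p6
read 'x': p6 → p3
read 'y': p3 → p2
read 'x': p2 → p0
read 'y': p0 → p4
read 'x': p4 → p1
read 'x': p1 → p2
read 'x': p2 → p0
read 'x': p0 → p4
read 'x': p4 → p1
read 'x': p1 → p2
read 'x': p2 → p0
End state p0 is accepting.

Yes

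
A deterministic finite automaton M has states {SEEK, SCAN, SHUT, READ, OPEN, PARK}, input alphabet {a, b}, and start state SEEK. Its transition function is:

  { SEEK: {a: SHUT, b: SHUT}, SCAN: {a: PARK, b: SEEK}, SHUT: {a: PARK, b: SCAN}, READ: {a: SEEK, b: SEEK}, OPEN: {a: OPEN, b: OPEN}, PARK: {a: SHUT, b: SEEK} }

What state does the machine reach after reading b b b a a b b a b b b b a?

start at SEEK
read 'b': SEEK → SHUT
read 'b': SHUT → SCAN
read 'b': SCAN → SEEK
read 'a': SEEK → SHUT
read 'a': SHUT → PARK
read 'b': PARK → SEEK
read 'b': SEEK → SHUT
read 'a': SHUT → PARK
read 'b': PARK → SEEK
read 'b': SEEK → SHUT
read 'b': SHUT → SCAN
read 'b': SCAN → SEEK
read 'a': SEEK → SHUT

SHUT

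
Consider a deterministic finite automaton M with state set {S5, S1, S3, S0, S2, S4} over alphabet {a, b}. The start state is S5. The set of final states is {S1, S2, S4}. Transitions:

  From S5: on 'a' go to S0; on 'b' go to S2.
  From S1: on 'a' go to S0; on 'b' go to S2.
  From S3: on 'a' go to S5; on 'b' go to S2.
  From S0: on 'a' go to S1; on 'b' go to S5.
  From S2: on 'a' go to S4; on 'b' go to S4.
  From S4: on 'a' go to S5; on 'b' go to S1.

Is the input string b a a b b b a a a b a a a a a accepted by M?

No

start at S5
read 'b': S5 → S2
read 'a': S2 → S4
read 'a': S4 → S5
read 'b': S5 → S2
read 'b': S2 → S4
read 'b': S4 → S1
read 'a': S1 → S0
read 'a': S0 → S1
read 'a': S1 → S0
read 'b': S0 → S5
read 'a': S5 → S0
read 'a': S0 → S1
read 'a': S1 → S0
read 'a': S0 → S1
read 'a': S1 → S0
End state S0 is not accepting.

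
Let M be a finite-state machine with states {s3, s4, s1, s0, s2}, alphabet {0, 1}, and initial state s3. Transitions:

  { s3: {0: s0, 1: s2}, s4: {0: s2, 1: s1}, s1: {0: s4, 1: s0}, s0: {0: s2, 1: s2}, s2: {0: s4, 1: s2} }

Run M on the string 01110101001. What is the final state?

s2

Trace: s3 -0-> s0 -1-> s2 -1-> s2 -1-> s2 -0-> s4 -1-> s1 -0-> s4 -1-> s1 -0-> s4 -0-> s2 -1-> s2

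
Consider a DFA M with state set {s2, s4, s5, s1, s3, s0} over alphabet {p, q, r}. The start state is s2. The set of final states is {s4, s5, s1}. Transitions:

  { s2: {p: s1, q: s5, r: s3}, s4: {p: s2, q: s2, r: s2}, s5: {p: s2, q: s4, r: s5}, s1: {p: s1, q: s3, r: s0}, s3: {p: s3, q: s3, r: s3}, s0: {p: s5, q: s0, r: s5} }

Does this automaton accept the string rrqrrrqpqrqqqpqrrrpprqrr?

Trace: s2 -r-> s3 -r-> s3 -q-> s3 -r-> s3 -r-> s3 -r-> s3 -q-> s3 -p-> s3 -q-> s3 -r-> s3 -q-> s3 -q-> s3 -q-> s3 -p-> s3 -q-> s3 -r-> s3 -r-> s3 -r-> s3 -p-> s3 -p-> s3 -r-> s3 -q-> s3 -r-> s3 -r-> s3
End state s3 is not accepting.

No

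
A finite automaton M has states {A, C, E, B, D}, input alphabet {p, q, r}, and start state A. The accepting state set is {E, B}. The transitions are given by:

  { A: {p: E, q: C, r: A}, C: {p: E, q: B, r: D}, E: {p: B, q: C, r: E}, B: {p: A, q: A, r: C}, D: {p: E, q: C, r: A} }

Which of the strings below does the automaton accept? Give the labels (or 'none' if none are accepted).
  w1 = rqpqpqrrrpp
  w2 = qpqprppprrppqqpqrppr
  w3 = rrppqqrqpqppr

w1

w1: Trace: A -r-> A -q-> C -p-> E -q-> C -p-> E -q-> C -r-> D -r-> A -r-> A -p-> E -p-> B  → end B, accepted
w2: Trace: A -q-> C -p-> E -q-> C -p-> E -r-> E -p-> B -p-> A -p-> E -r-> E -r-> E -p-> B -p-> A -q-> C -q-> B -p-> A -q-> C -r-> D -p-> E -p-> B -r-> C  → end C, rejected
w3: Trace: A -r-> A -r-> A -p-> E -p-> B -q-> A -q-> C -r-> D -q-> C -p-> E -q-> C -p-> E -p-> B -r-> C  → end C, rejected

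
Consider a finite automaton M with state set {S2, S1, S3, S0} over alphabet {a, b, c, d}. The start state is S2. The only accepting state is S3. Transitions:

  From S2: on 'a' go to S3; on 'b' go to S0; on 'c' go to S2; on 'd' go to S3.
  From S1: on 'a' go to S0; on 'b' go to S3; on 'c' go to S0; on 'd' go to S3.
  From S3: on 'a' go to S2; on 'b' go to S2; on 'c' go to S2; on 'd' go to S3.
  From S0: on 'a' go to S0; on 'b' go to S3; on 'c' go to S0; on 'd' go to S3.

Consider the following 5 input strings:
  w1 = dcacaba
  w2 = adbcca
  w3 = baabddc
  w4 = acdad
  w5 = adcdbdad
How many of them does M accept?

w1: Trace: S2 -d-> S3 -c-> S2 -a-> S3 -c-> S2 -a-> S3 -b-> S2 -a-> S3  → end S3, accepted
w2: Trace: S2 -a-> S3 -d-> S3 -b-> S2 -c-> S2 -c-> S2 -a-> S3  → end S3, accepted
w3: Trace: S2 -b-> S0 -a-> S0 -a-> S0 -b-> S3 -d-> S3 -d-> S3 -c-> S2  → end S2, rejected
w4: Trace: S2 -a-> S3 -c-> S2 -d-> S3 -a-> S2 -d-> S3  → end S3, accepted
w5: Trace: S2 -a-> S3 -d-> S3 -c-> S2 -d-> S3 -b-> S2 -d-> S3 -a-> S2 -d-> S3  → end S3, accepted

4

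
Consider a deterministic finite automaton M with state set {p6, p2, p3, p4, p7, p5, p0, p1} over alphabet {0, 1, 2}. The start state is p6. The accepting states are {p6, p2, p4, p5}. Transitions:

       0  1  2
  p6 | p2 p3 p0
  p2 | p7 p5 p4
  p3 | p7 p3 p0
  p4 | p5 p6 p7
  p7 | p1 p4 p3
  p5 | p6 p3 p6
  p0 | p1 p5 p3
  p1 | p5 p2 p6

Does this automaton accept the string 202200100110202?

Yes

p6 → p0 → p1 → p6 → p0 → p1 → p5 → p3 → p7 → p1 → p2 → p5 → p6 → p0 → p1 → p6
End state p6 is accepting.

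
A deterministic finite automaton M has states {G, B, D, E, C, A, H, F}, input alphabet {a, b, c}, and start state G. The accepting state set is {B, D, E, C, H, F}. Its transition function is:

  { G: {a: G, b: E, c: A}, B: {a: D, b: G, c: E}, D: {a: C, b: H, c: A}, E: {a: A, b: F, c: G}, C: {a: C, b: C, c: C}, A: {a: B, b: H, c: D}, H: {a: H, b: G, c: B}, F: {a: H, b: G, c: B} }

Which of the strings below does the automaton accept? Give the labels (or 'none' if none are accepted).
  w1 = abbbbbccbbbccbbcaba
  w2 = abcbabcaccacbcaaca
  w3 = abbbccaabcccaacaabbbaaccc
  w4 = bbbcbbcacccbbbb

w2, w3, w4

w1:
  start at G
  read 'a': G → G
  read 'b': G → E
  read 'b': E → F
  read 'b': F → G
  read 'b': G → E
  read 'b': E → F
  read 'c': F → B
  read 'c': B → E
  read 'b': E → F
  read 'b': F → G
  read 'b': G → E
  read 'c': E → G
  read 'c': G → A
  read 'b': A → H
  read 'b': H → G
  read 'c': G → A
  read 'a': A → B
  read 'b': B → G
  read 'a': G → G
  end G, rejected
w2:
  start at G
  read 'a': G → G
  read 'b': G → E
  read 'c': E → G
  read 'b': G → E
  read 'a': E → A
  read 'b': A → H
  read 'c': H → B
  read 'a': B → D
  read 'c': D → A
  read 'c': A → D
  read 'a': D → C
  read 'c': C → C
  read 'b': C → C
  read 'c': C → C
  read 'a': C → C
  read 'a': C → C
  read 'c': C → C
  read 'a': C → C
  end C, accepted
w3:
  start at G
  read 'a': G → G
  read 'b': G → E
  read 'b': E → F
  read 'b': F → G
  read 'c': G → A
  read 'c': A → D
  read 'a': D → C
  read 'a': C → C
  read 'b': C → C
  read 'c': C → C
  read 'c': C → C
  read 'c': C → C
  read 'a': C → C
  read 'a': C → C
  read 'c': C → C
  read 'a': C → C
  read 'a': C → C
  read 'b': C → C
  read 'b': C → C
  read 'b': C → C
  read 'a': C → C
  read 'a': C → C
  read 'c': C → C
  read 'c': C → C
  read 'c': C → C
  end C, accepted
w4:
  start at G
  read 'b': G → E
  read 'b': E → F
  read 'b': F → G
  read 'c': G → A
  read 'b': A → H
  read 'b': H → G
  read 'c': G → A
  read 'a': A → B
  read 'c': B → E
  read 'c': E → G
  read 'c': G → A
  read 'b': A → H
  read 'b': H → G
  read 'b': G → E
  read 'b': E → F
  end F, accepted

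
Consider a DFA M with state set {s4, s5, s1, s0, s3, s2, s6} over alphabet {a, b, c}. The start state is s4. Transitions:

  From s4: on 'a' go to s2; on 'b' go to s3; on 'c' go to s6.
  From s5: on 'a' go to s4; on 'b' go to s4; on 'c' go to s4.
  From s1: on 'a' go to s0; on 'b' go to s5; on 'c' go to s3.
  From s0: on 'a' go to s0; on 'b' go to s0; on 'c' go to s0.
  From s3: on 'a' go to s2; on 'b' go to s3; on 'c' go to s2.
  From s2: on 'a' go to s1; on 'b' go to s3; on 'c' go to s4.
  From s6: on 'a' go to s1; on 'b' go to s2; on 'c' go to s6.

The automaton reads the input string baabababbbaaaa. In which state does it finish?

Trace: s4 -b-> s3 -a-> s2 -a-> s1 -b-> s5 -a-> s4 -b-> s3 -a-> s2 -b-> s3 -b-> s3 -b-> s3 -a-> s2 -a-> s1 -a-> s0 -a-> s0

s0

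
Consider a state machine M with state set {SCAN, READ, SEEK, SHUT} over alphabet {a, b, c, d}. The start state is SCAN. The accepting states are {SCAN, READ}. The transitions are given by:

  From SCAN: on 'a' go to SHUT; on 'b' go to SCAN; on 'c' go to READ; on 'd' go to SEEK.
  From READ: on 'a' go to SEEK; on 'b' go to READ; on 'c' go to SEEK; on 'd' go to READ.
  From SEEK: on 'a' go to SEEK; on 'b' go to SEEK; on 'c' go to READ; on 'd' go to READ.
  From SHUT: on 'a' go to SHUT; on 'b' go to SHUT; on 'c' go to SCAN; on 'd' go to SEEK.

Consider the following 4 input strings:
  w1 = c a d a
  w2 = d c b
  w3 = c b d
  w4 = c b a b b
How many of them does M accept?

2

w1:
  start at SCAN
  read 'c': SCAN → READ
  read 'a': READ → SEEK
  read 'd': SEEK → READ
  read 'a': READ → SEEK
  end SEEK, rejected
w2:
  start at SCAN
  read 'd': SCAN → SEEK
  read 'c': SEEK → READ
  read 'b': READ → READ
  end READ, accepted
w3:
  start at SCAN
  read 'c': SCAN → READ
  read 'b': READ → READ
  read 'd': READ → READ
  end READ, accepted
w4:
  start at SCAN
  read 'c': SCAN → READ
  read 'b': READ → READ
  read 'a': READ → SEEK
  read 'b': SEEK → SEEK
  read 'b': SEEK → SEEK
  end SEEK, rejected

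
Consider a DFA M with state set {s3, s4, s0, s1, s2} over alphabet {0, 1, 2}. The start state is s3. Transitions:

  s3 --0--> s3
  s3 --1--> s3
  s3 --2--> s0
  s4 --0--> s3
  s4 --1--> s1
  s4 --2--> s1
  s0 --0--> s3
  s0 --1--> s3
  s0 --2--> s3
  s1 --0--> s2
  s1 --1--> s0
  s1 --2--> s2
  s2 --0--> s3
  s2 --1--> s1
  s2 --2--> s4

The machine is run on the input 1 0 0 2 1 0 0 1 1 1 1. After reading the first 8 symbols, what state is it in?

s3

start at s3
read '1': s3 → s3
read '0': s3 → s3
read '0': s3 → s3
read '2': s3 → s0
read '1': s0 → s3
read '0': s3 → s3
read '0': s3 → s3
read '1': s3 → s3
After 8 symbols: s3.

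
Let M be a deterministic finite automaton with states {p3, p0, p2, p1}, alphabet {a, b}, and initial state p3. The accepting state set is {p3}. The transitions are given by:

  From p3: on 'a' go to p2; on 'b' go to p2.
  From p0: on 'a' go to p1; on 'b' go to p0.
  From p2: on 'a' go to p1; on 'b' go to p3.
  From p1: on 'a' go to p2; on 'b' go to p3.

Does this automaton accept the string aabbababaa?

Trace: p3 -a-> p2 -a-> p1 -b-> p3 -b-> p2 -a-> p1 -b-> p3 -a-> p2 -b-> p3 -a-> p2 -a-> p1
End state p1 is not accepting.

No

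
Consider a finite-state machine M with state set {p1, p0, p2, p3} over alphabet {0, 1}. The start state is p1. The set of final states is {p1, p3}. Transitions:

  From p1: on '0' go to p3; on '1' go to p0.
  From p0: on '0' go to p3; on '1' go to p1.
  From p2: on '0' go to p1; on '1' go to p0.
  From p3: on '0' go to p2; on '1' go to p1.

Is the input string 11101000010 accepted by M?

Trace: p1 -1-> p0 -1-> p1 -1-> p0 -0-> p3 -1-> p1 -0-> p3 -0-> p2 -0-> p1 -0-> p3 -1-> p1 -0-> p3
End state p3 is accepting.

Yes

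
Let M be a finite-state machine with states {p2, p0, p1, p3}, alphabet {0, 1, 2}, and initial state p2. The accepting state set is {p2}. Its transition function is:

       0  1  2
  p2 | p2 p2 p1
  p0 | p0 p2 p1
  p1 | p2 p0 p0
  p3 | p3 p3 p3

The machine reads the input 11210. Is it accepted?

No

start at p2
read '1': p2 → p2
read '1': p2 → p2
read '2': p2 → p1
read '1': p1 → p0
read '0': p0 → p0
End state p0 is not accepting.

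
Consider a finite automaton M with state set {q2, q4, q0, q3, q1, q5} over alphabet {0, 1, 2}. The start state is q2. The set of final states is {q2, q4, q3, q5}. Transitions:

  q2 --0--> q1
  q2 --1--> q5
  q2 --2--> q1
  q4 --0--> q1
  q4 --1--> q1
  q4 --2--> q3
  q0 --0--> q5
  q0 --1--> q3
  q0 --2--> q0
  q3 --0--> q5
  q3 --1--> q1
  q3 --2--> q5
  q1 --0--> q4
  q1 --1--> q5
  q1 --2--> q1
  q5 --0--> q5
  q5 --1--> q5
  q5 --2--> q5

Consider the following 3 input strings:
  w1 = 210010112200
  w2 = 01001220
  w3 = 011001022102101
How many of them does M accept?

3

w1: Trace: q2 -2-> q1 -1-> q5 -0-> q5 -0-> q5 -1-> q5 -0-> q5 -1-> q5 -1-> q5 -2-> q5 -2-> q5 -0-> q5 -0-> q5  → end q5, accepted
w2: Trace: q2 -0-> q1 -1-> q5 -0-> q5 -0-> q5 -1-> q5 -2-> q5 -2-> q5 -0-> q5  → end q5, accepted
w3: Trace: q2 -0-> q1 -1-> q5 -1-> q5 -0-> q5 -0-> q5 -1-> q5 -0-> q5 -2-> q5 -2-> q5 -1-> q5 -0-> q5 -2-> q5 -1-> q5 -0-> q5 -1-> q5  → end q5, accepted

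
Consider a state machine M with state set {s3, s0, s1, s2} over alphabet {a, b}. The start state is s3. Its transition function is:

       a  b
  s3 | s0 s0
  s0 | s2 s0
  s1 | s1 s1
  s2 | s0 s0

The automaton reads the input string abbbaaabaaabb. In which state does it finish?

Trace: s3 -a-> s0 -b-> s0 -b-> s0 -b-> s0 -a-> s2 -a-> s0 -a-> s2 -b-> s0 -a-> s2 -a-> s0 -a-> s2 -b-> s0 -b-> s0

s0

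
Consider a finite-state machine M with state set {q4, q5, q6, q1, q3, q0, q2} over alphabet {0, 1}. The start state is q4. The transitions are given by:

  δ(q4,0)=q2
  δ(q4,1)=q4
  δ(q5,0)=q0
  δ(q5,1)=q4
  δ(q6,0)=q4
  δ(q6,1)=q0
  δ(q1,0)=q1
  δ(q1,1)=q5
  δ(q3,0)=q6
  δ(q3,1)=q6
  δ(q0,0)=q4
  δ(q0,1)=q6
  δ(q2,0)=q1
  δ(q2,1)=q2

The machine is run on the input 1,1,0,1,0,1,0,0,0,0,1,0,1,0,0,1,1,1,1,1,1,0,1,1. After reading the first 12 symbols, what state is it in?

Trace: q4 -1-> q4 -1-> q4 -0-> q2 -1-> q2 -0-> q1 -1-> q5 -0-> q0 -0-> q4 -0-> q2 -0-> q1 -1-> q5 -0-> q0
After 12 symbols: q0.

q0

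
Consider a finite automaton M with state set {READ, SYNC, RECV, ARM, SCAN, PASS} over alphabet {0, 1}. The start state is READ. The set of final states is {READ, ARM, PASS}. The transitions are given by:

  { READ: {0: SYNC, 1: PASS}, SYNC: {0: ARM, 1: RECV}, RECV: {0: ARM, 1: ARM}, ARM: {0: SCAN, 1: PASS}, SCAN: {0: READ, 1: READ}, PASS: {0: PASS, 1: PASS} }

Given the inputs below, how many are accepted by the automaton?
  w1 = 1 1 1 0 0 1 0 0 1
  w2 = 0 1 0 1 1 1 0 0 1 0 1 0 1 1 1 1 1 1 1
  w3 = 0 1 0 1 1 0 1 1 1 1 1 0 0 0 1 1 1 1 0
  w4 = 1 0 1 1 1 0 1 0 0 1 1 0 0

4

w1: Trace: READ -1-> PASS -1-> PASS -1-> PASS -0-> PASS -0-> PASS -1-> PASS -0-> PASS -0-> PASS -1-> PASS  → end PASS, accepted
w2: Trace: READ -0-> SYNC -1-> RECV -0-> ARM -1-> PASS -1-> PASS -1-> PASS -0-> PASS -0-> PASS -1-> PASS -0-> PASS -1-> PASS -0-> PASS -1-> PASS -1-> PASS -1-> PASS -1-> PASS -1-> PASS -1-> PASS -1-> PASS  → end PASS, accepted
w3: Trace: READ -0-> SYNC -1-> RECV -0-> ARM -1-> PASS -1-> PASS -0-> PASS -1-> PASS -1-> PASS -1-> PASS -1-> PASS -1-> PASS -0-> PASS -0-> PASS -0-> PASS -1-> PASS -1-> PASS -1-> PASS -1-> PASS -0-> PASS  → end PASS, accepted
w4: Trace: READ -1-> PASS -0-> PASS -1-> PASS -1-> PASS -1-> PASS -0-> PASS -1-> PASS -0-> PASS -0-> PASS -1-> PASS -1-> PASS -0-> PASS -0-> PASS  → end PASS, accepted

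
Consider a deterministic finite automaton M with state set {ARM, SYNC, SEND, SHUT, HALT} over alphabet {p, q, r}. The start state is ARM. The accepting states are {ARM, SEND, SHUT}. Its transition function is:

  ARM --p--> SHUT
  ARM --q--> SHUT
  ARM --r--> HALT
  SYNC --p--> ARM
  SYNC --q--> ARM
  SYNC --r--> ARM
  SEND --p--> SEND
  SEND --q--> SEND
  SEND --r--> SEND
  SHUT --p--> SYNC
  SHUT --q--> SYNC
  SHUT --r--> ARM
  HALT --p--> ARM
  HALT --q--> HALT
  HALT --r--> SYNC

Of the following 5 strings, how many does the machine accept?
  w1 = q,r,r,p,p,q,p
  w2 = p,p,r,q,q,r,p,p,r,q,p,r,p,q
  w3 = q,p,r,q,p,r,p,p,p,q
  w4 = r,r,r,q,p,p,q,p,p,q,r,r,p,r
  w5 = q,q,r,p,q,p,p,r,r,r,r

3

w1:
  start at ARM
  read 'q': ARM → SHUT
  read 'r': SHUT → ARM
  read 'r': ARM → HALT
  read 'p': HALT → ARM
  read 'p': ARM → SHUT
  read 'q': SHUT → SYNC
  read 'p': SYNC → ARM
  end ARM, accepted
w2:
  start at ARM
  read 'p': ARM → SHUT
  read 'p': SHUT → SYNC
  read 'r': SYNC → ARM
  read 'q': ARM → SHUT
  read 'q': SHUT → SYNC
  read 'r': SYNC → ARM
  read 'p': ARM → SHUT
  read 'p': SHUT → SYNC
  read 'r': SYNC → ARM
  read 'q': ARM → SHUT
  read 'p': SHUT → SYNC
  read 'r': SYNC → ARM
  read 'p': ARM → SHUT
  read 'q': SHUT → SYNC
  end SYNC, rejected
w3:
  start at ARM
  read 'q': ARM → SHUT
  read 'p': SHUT → SYNC
  read 'r': SYNC → ARM
  read 'q': ARM → SHUT
  read 'p': SHUT → SYNC
  read 'r': SYNC → ARM
  read 'p': ARM → SHUT
  read 'p': SHUT → SYNC
  read 'p': SYNC → ARM
  read 'q': ARM → SHUT
  end SHUT, accepted
w4:
  start at ARM
  read 'r': ARM → HALT
  read 'r': HALT → SYNC
  read 'r': SYNC → ARM
  read 'q': ARM → SHUT
  read 'p': SHUT → SYNC
  read 'p': SYNC → ARM
  read 'q': ARM → SHUT
  read 'p': SHUT → SYNC
  read 'p': SYNC → ARM
  read 'q': ARM → SHUT
  read 'r': SHUT → ARM
  read 'r': ARM → HALT
  read 'p': HALT → ARM
  read 'r': ARM → HALT
  end HALT, rejected
w5:
  start at ARM
  read 'q': ARM → SHUT
  read 'q': SHUT → SYNC
  read 'r': SYNC → ARM
  read 'p': ARM → SHUT
  read 'q': SHUT → SYNC
  read 'p': SYNC → ARM
  read 'p': ARM → SHUT
  read 'r': SHUT → ARM
  read 'r': ARM → HALT
  read 'r': HALT → SYNC
  read 'r': SYNC → ARM
  end ARM, accepted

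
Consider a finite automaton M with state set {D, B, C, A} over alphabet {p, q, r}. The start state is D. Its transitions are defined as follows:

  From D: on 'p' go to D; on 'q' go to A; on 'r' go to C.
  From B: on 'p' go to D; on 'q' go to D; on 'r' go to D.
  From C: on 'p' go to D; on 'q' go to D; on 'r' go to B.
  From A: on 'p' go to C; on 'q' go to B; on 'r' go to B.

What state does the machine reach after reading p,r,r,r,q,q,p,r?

C

Trace: D -p-> D -r-> C -r-> B -r-> D -q-> A -q-> B -p-> D -r-> C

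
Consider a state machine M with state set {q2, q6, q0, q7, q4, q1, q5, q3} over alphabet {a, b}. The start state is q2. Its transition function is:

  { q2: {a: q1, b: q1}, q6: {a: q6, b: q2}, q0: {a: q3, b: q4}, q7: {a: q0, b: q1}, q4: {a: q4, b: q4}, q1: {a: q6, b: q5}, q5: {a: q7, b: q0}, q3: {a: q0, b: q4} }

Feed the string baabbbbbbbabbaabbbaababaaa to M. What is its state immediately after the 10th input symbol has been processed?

q4

start at q2
read 'b': q2 → q1
read 'a': q1 → q6
read 'a': q6 → q6
read 'b': q6 → q2
read 'b': q2 → q1
read 'b': q1 → q5
read 'b': q5 → q0
read 'b': q0 → q4
read 'b': q4 → q4
read 'b': q4 → q4
After 10 symbols: q4.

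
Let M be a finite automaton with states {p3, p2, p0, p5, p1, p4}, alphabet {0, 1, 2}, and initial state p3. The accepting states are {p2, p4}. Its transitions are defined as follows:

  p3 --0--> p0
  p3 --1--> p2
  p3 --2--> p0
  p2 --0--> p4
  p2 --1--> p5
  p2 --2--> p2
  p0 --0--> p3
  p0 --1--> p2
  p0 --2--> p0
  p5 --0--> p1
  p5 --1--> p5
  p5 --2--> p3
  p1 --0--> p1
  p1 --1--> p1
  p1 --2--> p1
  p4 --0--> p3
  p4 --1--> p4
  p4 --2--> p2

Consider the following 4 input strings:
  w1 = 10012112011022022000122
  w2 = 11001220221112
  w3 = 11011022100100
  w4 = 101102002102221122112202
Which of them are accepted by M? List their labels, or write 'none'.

w1: p3 → p2 → p4 → p3 → p2 → p2 → p5 → p5 → p3 → p0 → p2 → p5 → p1 → p1 → p1 → p1 → p1 → p1 → p1 → p1 → p1 → p1 → p1 → p1  → end p1, rejected
w2: p3 → p2 → p5 → p1 → p1 → p1 → p1 → p1 → p1 → p1 → p1 → p1 → p1 → p1 → p1  → end p1, rejected
w3: p3 → p2 → p5 → p1 → p1 → p1 → p1 → p1 → p1 → p1 → p1 → p1 → p1 → p1 → p1  → end p1, rejected
w4: p3 → p2 → p4 → p4 → p4 → p3 → p0 → p3 → p0 → p0 → p2 → p4 → p2 → p2 → p2 → p5 → p5 → p3 → p0 → p2 → p5 → p3 → p0 → p3 → p0  → end p0, rejected

none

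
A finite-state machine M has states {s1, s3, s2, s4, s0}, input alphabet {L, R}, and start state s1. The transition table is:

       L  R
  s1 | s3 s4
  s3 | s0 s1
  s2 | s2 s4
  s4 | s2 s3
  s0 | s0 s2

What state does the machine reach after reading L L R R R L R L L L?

s2

Trace: s1 -L-> s3 -L-> s0 -R-> s2 -R-> s4 -R-> s3 -L-> s0 -R-> s2 -L-> s2 -L-> s2 -L-> s2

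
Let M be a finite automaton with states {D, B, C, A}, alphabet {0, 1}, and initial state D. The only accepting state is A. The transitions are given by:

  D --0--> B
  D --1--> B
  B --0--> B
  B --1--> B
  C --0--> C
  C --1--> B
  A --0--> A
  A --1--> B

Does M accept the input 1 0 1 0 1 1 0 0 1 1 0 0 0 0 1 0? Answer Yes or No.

No

Trace: D -1-> B -0-> B -1-> B -0-> B -1-> B -1-> B -0-> B -0-> B -1-> B -1-> B -0-> B -0-> B -0-> B -0-> B -1-> B -0-> B
End state B is not accepting.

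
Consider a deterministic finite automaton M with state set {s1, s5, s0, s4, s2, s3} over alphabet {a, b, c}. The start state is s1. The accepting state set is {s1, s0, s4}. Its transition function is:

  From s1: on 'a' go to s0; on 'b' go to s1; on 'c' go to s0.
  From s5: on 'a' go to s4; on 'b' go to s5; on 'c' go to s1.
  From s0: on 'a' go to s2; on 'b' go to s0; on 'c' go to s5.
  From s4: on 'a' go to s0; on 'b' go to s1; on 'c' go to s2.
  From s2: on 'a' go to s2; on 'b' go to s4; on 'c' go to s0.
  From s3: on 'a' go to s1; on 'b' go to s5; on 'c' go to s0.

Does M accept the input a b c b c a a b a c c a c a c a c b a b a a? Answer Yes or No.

No

start at s1
read 'a': s1 → s0
read 'b': s0 → s0
read 'c': s0 → s5
read 'b': s5 → s5
read 'c': s5 → s1
read 'a': s1 → s0
read 'a': s0 → s2
read 'b': s2 → s4
read 'a': s4 → s0
read 'c': s0 → s5
read 'c': s5 → s1
read 'a': s1 → s0
read 'c': s0 → s5
read 'a': s5 → s4
read 'c': s4 → s2
read 'a': s2 → s2
read 'c': s2 → s0
read 'b': s0 → s0
read 'a': s0 → s2
read 'b': s2 → s4
read 'a': s4 → s0
read 'a': s0 → s2
End state s2 is not accepting.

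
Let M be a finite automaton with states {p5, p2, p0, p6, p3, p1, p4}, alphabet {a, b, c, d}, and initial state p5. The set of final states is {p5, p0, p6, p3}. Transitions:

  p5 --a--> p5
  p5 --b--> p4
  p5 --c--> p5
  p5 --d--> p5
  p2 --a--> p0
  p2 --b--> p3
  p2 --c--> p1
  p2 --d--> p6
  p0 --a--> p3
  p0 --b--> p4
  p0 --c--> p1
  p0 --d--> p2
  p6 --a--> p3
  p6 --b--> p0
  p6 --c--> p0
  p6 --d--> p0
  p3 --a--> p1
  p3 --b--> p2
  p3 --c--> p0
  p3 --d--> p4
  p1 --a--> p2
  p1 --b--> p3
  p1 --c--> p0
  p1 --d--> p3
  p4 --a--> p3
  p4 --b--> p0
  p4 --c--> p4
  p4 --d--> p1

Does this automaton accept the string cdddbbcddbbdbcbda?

p5 → p5 → p5 → p5 → p5 → p4 → p0 → p1 → p3 → p4 → p0 → p4 → p1 → p3 → p0 → p4 → p1 → p2
End state p2 is not accepting.

No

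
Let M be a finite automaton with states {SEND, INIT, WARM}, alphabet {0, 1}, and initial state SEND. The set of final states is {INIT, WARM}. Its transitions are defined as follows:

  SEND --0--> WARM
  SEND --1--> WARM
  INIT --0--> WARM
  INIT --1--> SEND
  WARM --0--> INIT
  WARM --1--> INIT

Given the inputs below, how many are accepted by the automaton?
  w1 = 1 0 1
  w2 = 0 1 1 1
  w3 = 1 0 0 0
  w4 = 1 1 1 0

3

w1:
  start at SEND
  read '1': SEND → WARM
  read '0': WARM → INIT
  read '1': INIT → SEND
  end SEND, rejected
w2:
  start at SEND
  read '0': SEND → WARM
  read '1': WARM → INIT
  read '1': INIT → SEND
  read '1': SEND → WARM
  end WARM, accepted
w3:
  start at SEND
  read '1': SEND → WARM
  read '0': WARM → INIT
  read '0': INIT → WARM
  read '0': WARM → INIT
  end INIT, accepted
w4:
  start at SEND
  read '1': SEND → WARM
  read '1': WARM → INIT
  read '1': INIT → SEND
  read '0': SEND → WARM
  end WARM, accepted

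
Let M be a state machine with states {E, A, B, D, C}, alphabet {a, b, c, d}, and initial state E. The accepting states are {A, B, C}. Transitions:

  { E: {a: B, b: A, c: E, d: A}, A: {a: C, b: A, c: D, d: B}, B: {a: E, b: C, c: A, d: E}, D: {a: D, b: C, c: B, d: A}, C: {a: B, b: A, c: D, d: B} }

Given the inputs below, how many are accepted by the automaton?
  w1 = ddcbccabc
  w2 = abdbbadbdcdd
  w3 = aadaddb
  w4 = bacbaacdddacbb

2

w1: Trace: E -d-> A -d-> B -c-> A -b-> A -c-> D -c-> B -a-> E -b-> A -c-> D  → end D, rejected
w2: Trace: E -a-> B -b-> C -d-> B -b-> C -b-> A -a-> C -d-> B -b-> C -d-> B -c-> A -d-> B -d-> E  → end E, rejected
w3: Trace: E -a-> B -a-> E -d-> A -a-> C -d-> B -d-> E -b-> A  → end A, accepted
w4: Trace: E -b-> A -a-> C -c-> D -b-> C -a-> B -a-> E -c-> E -d-> A -d-> B -d-> E -a-> B -c-> A -b-> A -b-> A  → end A, accepted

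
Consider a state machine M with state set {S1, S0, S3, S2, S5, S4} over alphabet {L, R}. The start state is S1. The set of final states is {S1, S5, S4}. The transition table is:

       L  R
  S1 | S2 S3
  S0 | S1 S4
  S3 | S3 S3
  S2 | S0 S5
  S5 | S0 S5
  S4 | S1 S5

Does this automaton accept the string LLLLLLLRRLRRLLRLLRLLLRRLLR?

start at S1
read 'L': S1 → S2
read 'L': S2 → S0
read 'L': S0 → S1
read 'L': S1 → S2
read 'L': S2 → S0
read 'L': S0 → S1
read 'L': S1 → S2
read 'R': S2 → S5
read 'R': S5 → S5
read 'L': S5 → S0
read 'R': S0 → S4
read 'R': S4 → S5
read 'L': S5 → S0
read 'L': S0 → S1
read 'R': S1 → S3
read 'L': S3 → S3
read 'L': S3 → S3
read 'R': S3 → S3
read 'L': S3 → S3
read 'L': S3 → S3
read 'L': S3 → S3
read 'R': S3 → S3
read 'R': S3 → S3
read 'L': S3 → S3
read 'L': S3 → S3
read 'R': S3 → S3
End state S3 is not accepting.

No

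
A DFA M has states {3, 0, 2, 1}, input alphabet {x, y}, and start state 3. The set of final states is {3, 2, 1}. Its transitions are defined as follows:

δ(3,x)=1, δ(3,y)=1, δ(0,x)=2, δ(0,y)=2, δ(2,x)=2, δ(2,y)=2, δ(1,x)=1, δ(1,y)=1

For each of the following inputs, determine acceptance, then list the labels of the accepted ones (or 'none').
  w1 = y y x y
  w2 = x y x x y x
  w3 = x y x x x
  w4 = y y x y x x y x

w1:
  start at 3
  read 'y': 3 → 1
  read 'y': 1 → 1
  read 'x': 1 → 1
  read 'y': 1 → 1
  end 1, accepted
w2:
  start at 3
  read 'x': 3 → 1
  read 'y': 1 → 1
  read 'x': 1 → 1
  read 'x': 1 → 1
  read 'y': 1 → 1
  read 'x': 1 → 1
  end 1, accepted
w3:
  start at 3
  read 'x': 3 → 1
  read 'y': 1 → 1
  read 'x': 1 → 1
  read 'x': 1 → 1
  read 'x': 1 → 1
  end 1, accepted
w4:
  start at 3
  read 'y': 3 → 1
  read 'y': 1 → 1
  read 'x': 1 → 1
  read 'y': 1 → 1
  read 'x': 1 → 1
  read 'x': 1 → 1
  read 'y': 1 → 1
  read 'x': 1 → 1
  end 1, accepted

w1, w2, w3, w4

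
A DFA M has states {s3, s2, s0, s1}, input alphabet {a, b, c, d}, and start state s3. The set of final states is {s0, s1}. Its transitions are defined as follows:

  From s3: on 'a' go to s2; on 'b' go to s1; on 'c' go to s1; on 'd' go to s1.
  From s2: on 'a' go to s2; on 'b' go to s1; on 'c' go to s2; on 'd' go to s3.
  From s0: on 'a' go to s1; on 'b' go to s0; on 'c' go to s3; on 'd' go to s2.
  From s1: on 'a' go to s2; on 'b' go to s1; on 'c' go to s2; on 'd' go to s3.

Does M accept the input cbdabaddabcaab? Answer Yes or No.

Yes

Trace: s3 -c-> s1 -b-> s1 -d-> s3 -a-> s2 -b-> s1 -a-> s2 -d-> s3 -d-> s1 -a-> s2 -b-> s1 -c-> s2 -a-> s2 -a-> s2 -b-> s1
End state s1 is accepting.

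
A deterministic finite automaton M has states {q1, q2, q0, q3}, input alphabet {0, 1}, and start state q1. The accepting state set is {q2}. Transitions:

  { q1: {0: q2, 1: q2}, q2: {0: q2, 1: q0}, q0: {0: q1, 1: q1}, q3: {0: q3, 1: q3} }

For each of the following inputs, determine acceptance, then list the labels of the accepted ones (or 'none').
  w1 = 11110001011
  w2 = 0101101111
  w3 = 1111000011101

w2

w1:
  start at q1
  read '1': q1 → q2
  read '1': q2 → q0
  read '1': q0 → q1
  read '1': q1 → q2
  read '0': q2 → q2
  read '0': q2 → q2
  read '0': q2 → q2
  read '1': q2 → q0
  read '0': q0 → q1
  read '1': q1 → q2
  read '1': q2 → q0
  end q0, rejected
w2:
  start at q1
  read '0': q1 → q2
  read '1': q2 → q0
  read '0': q0 → q1
  read '1': q1 → q2
  read '1': q2 → q0
  read '0': q0 → q1
  read '1': q1 → q2
  read '1': q2 → q0
  read '1': q0 → q1
  read '1': q1 → q2
  end q2, accepted
w3:
  start at q1
  read '1': q1 → q2
  read '1': q2 → q0
  read '1': q0 → q1
  read '1': q1 → q2
  read '0': q2 → q2
  read '0': q2 → q2
  read '0': q2 → q2
  read '0': q2 → q2
  read '1': q2 → q0
  read '1': q0 → q1
  read '1': q1 → q2
  read '0': q2 → q2
  read '1': q2 → q0
  end q0, rejected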